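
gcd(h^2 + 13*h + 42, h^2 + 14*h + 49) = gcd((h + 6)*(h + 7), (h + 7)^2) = h + 7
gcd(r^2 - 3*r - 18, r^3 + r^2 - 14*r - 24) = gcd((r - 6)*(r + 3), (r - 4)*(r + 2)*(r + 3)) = r + 3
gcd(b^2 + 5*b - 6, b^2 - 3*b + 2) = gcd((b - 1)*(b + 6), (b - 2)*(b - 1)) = b - 1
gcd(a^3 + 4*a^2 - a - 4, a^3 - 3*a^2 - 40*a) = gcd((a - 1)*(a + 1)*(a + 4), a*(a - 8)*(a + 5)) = 1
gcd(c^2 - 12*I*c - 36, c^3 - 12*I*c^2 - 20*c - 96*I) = c - 6*I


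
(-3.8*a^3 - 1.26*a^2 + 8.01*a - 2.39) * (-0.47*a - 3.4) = 1.786*a^4 + 13.5122*a^3 + 0.5193*a^2 - 26.1107*a + 8.126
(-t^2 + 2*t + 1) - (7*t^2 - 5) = -8*t^2 + 2*t + 6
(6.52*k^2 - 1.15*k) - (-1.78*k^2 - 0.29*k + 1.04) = 8.3*k^2 - 0.86*k - 1.04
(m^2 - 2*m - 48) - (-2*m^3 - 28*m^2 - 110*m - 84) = 2*m^3 + 29*m^2 + 108*m + 36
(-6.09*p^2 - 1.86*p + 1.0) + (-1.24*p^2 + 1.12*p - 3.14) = -7.33*p^2 - 0.74*p - 2.14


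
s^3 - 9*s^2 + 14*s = s*(s - 7)*(s - 2)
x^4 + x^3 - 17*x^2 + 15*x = x*(x - 3)*(x - 1)*(x + 5)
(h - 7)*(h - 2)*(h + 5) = h^3 - 4*h^2 - 31*h + 70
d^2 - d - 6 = (d - 3)*(d + 2)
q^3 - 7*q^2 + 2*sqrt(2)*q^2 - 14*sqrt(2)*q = q*(q - 7)*(q + 2*sqrt(2))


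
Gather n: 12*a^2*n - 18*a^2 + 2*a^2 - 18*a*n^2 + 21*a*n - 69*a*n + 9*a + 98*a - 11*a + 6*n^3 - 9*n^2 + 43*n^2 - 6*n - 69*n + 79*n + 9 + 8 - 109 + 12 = -16*a^2 + 96*a + 6*n^3 + n^2*(34 - 18*a) + n*(12*a^2 - 48*a + 4) - 80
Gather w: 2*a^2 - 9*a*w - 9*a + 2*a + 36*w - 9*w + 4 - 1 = 2*a^2 - 7*a + w*(27 - 9*a) + 3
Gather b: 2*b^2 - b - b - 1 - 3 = 2*b^2 - 2*b - 4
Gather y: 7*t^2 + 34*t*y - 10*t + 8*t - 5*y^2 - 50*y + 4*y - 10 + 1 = 7*t^2 - 2*t - 5*y^2 + y*(34*t - 46) - 9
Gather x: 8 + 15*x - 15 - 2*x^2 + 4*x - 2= -2*x^2 + 19*x - 9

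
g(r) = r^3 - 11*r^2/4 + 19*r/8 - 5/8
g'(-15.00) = 759.88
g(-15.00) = -4030.00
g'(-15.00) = 759.88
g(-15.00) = -4030.00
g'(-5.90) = 139.26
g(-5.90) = -315.74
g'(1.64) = 1.42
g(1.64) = 0.28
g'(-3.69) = 63.52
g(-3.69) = -97.08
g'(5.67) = 67.64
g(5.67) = 106.72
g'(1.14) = 0.00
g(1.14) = -0.01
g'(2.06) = 3.78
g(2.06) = 1.34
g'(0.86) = -0.14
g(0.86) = 0.02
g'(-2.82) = 41.74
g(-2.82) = -51.62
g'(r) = 3*r^2 - 11*r/2 + 19/8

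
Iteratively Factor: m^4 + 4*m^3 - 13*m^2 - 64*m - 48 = (m + 3)*(m^3 + m^2 - 16*m - 16) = (m + 3)*(m + 4)*(m^2 - 3*m - 4) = (m - 4)*(m + 3)*(m + 4)*(m + 1)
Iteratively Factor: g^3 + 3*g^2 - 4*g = (g + 4)*(g^2 - g) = (g - 1)*(g + 4)*(g)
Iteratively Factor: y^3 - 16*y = (y + 4)*(y^2 - 4*y) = (y - 4)*(y + 4)*(y)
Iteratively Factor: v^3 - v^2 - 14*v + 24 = (v - 3)*(v^2 + 2*v - 8) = (v - 3)*(v + 4)*(v - 2)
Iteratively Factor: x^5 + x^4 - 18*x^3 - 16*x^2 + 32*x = (x)*(x^4 + x^3 - 18*x^2 - 16*x + 32) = x*(x - 4)*(x^3 + 5*x^2 + 2*x - 8) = x*(x - 4)*(x + 2)*(x^2 + 3*x - 4) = x*(x - 4)*(x - 1)*(x + 2)*(x + 4)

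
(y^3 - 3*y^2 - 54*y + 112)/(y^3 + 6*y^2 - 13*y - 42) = (y^2 - 10*y + 16)/(y^2 - y - 6)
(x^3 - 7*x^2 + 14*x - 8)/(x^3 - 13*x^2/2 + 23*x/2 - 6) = 2*(x - 2)/(2*x - 3)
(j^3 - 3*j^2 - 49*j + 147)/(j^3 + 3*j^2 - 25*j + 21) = (j - 7)/(j - 1)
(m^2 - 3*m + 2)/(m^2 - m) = (m - 2)/m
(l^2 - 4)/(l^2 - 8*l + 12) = (l + 2)/(l - 6)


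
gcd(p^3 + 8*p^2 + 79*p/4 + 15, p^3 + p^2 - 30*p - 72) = p + 4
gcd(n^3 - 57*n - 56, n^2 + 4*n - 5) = 1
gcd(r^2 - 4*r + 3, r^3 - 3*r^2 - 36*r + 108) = r - 3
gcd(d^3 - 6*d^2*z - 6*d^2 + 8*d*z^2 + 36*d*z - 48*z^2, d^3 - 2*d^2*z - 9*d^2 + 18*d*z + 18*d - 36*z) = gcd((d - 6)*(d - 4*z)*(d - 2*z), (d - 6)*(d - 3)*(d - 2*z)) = -d^2 + 2*d*z + 6*d - 12*z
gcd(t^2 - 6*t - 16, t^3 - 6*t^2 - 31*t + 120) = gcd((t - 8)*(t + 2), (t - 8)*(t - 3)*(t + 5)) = t - 8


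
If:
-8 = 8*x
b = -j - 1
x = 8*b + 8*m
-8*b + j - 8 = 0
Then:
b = -1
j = 0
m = 7/8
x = -1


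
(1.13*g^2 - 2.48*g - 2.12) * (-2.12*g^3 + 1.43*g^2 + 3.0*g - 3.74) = -2.3956*g^5 + 6.8735*g^4 + 4.338*g^3 - 14.6978*g^2 + 2.9152*g + 7.9288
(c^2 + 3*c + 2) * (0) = 0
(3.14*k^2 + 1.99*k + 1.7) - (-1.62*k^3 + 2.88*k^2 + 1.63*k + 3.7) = 1.62*k^3 + 0.26*k^2 + 0.36*k - 2.0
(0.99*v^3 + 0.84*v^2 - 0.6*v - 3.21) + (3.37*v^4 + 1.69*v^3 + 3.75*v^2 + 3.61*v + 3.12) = 3.37*v^4 + 2.68*v^3 + 4.59*v^2 + 3.01*v - 0.0899999999999999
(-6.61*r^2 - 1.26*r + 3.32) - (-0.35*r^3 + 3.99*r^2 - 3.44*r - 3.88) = 0.35*r^3 - 10.6*r^2 + 2.18*r + 7.2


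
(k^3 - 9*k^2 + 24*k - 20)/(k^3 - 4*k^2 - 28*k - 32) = (-k^3 + 9*k^2 - 24*k + 20)/(-k^3 + 4*k^2 + 28*k + 32)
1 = 1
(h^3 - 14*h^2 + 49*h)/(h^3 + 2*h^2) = (h^2 - 14*h + 49)/(h*(h + 2))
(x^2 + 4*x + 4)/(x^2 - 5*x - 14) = (x + 2)/(x - 7)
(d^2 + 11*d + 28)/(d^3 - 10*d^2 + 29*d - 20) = (d^2 + 11*d + 28)/(d^3 - 10*d^2 + 29*d - 20)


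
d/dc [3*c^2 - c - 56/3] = 6*c - 1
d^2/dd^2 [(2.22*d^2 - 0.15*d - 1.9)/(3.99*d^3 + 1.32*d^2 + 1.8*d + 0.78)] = (70.685244*d^6 - 14.32809*d^5 - 463.38264*d^4 - 265.755456*d^3 - 109.850472*d^2 + 9.31932*d - 5.277024)/(63.521199*d^9 + 63.043596*d^8 + 106.825068*d^7 + 96.434442*d^6 + 72.840384*d^5 + 50.519376*d^4 + 24.234228*d^3 + 9.990864*d^2 + 3.28536*d + 0.474552)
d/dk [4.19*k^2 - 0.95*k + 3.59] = 8.38*k - 0.95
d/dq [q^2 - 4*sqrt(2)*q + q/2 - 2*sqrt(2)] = 2*q - 4*sqrt(2) + 1/2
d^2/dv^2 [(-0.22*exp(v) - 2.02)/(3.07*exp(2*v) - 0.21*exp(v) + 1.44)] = (-2.073478*exp(4*v) - 76.295026*exp(3*v) + 9.742338*exp(2*v) + 35.564454*exp(v) - 1.06704)*exp(v)/(28.934443*exp(6*v) - 5.937687*exp(5*v) + 41.121729*exp(4*v) - 5.579469*exp(3*v) + 19.288368*exp(2*v) - 1.306368*exp(v) + 2.985984)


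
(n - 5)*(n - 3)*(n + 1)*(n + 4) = n^4 - 3*n^3 - 21*n^2 + 43*n + 60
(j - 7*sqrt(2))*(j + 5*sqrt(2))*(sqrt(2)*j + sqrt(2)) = sqrt(2)*j^3 - 4*j^2 + sqrt(2)*j^2 - 70*sqrt(2)*j - 4*j - 70*sqrt(2)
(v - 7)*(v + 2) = v^2 - 5*v - 14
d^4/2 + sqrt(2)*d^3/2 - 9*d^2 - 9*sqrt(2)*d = d*(d/2 + sqrt(2)/2)*(d - 3*sqrt(2))*(d + 3*sqrt(2))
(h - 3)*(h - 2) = h^2 - 5*h + 6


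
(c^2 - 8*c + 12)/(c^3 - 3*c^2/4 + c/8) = 8*(c^2 - 8*c + 12)/(c*(8*c^2 - 6*c + 1))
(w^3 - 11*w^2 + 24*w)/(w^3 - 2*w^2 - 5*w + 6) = w*(w - 8)/(w^2 + w - 2)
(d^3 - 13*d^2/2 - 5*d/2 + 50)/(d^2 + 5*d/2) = d - 9 + 20/d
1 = 1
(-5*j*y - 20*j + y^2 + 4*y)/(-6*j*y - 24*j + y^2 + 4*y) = (-5*j + y)/(-6*j + y)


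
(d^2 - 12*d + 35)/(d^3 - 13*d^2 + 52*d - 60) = (d - 7)/(d^2 - 8*d + 12)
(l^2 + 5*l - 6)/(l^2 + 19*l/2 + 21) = 2*(l - 1)/(2*l + 7)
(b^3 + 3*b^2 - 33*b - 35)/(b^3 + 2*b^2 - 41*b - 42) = (b - 5)/(b - 6)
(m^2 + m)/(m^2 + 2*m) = (m + 1)/(m + 2)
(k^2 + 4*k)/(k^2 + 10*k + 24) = k/(k + 6)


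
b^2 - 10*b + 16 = (b - 8)*(b - 2)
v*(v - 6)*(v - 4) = v^3 - 10*v^2 + 24*v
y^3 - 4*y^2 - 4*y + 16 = (y - 4)*(y - 2)*(y + 2)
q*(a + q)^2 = a^2*q + 2*a*q^2 + q^3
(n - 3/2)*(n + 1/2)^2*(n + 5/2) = n^4 + 2*n^3 - 5*n^2/2 - 7*n/2 - 15/16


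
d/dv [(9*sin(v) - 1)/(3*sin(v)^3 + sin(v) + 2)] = (-54*sin(v)^3 + 9*sin(v)^2 + 19)*cos(v)/(3*sin(v)^3 + sin(v) + 2)^2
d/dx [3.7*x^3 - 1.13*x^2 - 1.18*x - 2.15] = 11.1*x^2 - 2.26*x - 1.18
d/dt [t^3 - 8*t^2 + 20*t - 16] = 3*t^2 - 16*t + 20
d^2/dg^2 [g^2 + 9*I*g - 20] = 2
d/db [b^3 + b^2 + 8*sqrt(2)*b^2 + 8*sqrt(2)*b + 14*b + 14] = 3*b^2 + 2*b + 16*sqrt(2)*b + 8*sqrt(2) + 14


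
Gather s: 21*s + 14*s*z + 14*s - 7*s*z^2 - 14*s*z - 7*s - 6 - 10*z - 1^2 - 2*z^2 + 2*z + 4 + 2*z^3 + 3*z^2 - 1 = s*(28 - 7*z^2) + 2*z^3 + z^2 - 8*z - 4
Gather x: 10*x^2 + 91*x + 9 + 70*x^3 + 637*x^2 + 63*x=70*x^3 + 647*x^2 + 154*x + 9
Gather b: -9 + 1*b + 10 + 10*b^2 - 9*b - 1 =10*b^2 - 8*b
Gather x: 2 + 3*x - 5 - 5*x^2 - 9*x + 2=-5*x^2 - 6*x - 1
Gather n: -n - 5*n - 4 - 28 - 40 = -6*n - 72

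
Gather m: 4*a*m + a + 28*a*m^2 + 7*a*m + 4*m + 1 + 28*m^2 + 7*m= a + m^2*(28*a + 28) + m*(11*a + 11) + 1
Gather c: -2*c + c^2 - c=c^2 - 3*c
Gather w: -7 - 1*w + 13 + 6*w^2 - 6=6*w^2 - w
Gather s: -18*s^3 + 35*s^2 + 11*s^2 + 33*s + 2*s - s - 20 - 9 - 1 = -18*s^3 + 46*s^2 + 34*s - 30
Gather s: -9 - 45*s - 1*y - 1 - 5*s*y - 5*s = s*(-5*y - 50) - y - 10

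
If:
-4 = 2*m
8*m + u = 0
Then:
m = -2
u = 16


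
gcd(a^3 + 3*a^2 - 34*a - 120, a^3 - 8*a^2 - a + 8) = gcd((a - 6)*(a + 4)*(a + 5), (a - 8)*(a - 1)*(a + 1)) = 1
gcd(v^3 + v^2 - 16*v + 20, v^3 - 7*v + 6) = v - 2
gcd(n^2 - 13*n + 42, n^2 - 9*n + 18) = n - 6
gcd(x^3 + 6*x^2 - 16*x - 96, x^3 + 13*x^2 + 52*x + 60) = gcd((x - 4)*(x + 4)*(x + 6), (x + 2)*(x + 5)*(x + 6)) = x + 6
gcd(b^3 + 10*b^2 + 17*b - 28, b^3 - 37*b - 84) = b + 4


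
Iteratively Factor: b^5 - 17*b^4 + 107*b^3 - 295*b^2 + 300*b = (b)*(b^4 - 17*b^3 + 107*b^2 - 295*b + 300) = b*(b - 3)*(b^3 - 14*b^2 + 65*b - 100) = b*(b - 5)*(b - 3)*(b^2 - 9*b + 20) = b*(b - 5)^2*(b - 3)*(b - 4)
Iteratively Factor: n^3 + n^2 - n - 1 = (n + 1)*(n^2 - 1) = (n - 1)*(n + 1)*(n + 1)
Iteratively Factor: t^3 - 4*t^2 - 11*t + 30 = (t - 2)*(t^2 - 2*t - 15) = (t - 2)*(t + 3)*(t - 5)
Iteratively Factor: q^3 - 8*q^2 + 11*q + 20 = (q - 4)*(q^2 - 4*q - 5) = (q - 4)*(q + 1)*(q - 5)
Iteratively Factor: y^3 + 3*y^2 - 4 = (y + 2)*(y^2 + y - 2) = (y - 1)*(y + 2)*(y + 2)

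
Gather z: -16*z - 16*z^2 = -16*z^2 - 16*z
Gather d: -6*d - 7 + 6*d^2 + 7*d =6*d^2 + d - 7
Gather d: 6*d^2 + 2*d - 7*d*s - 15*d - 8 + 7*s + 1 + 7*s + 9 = 6*d^2 + d*(-7*s - 13) + 14*s + 2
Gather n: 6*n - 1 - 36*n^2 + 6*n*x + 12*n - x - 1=-36*n^2 + n*(6*x + 18) - x - 2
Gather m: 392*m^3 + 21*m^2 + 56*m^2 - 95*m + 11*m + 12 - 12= 392*m^3 + 77*m^2 - 84*m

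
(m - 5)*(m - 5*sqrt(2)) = m^2 - 5*sqrt(2)*m - 5*m + 25*sqrt(2)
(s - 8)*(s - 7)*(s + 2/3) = s^3 - 43*s^2/3 + 46*s + 112/3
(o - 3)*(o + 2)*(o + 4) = o^3 + 3*o^2 - 10*o - 24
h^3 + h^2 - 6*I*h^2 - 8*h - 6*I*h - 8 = (h + 1)*(h - 4*I)*(h - 2*I)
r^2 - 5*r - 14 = (r - 7)*(r + 2)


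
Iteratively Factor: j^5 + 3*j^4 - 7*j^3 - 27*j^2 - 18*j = (j)*(j^4 + 3*j^3 - 7*j^2 - 27*j - 18) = j*(j + 1)*(j^3 + 2*j^2 - 9*j - 18) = j*(j + 1)*(j + 2)*(j^2 - 9) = j*(j - 3)*(j + 1)*(j + 2)*(j + 3)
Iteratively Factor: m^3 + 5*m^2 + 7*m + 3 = (m + 1)*(m^2 + 4*m + 3) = (m + 1)^2*(m + 3)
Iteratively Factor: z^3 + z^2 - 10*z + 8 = (z + 4)*(z^2 - 3*z + 2) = (z - 2)*(z + 4)*(z - 1)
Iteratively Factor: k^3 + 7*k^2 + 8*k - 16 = (k + 4)*(k^2 + 3*k - 4) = (k + 4)^2*(k - 1)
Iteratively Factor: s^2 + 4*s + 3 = (s + 3)*(s + 1)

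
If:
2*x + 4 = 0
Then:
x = -2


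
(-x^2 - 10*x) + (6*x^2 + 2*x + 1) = 5*x^2 - 8*x + 1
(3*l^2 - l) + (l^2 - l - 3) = 4*l^2 - 2*l - 3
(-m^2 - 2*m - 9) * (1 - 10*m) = 10*m^3 + 19*m^2 + 88*m - 9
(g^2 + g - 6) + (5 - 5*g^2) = -4*g^2 + g - 1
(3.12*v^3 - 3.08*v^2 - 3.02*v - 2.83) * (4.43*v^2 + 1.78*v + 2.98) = 13.8216*v^5 - 8.0908*v^4 - 9.5634*v^3 - 27.0909*v^2 - 14.037*v - 8.4334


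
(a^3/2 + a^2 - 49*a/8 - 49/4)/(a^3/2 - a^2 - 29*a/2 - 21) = (a^2 - 49/4)/(a^2 - 4*a - 21)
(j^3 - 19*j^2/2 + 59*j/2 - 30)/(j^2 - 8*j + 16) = (2*j^2 - 11*j + 15)/(2*(j - 4))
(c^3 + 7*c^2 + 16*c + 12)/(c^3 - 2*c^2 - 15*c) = (c^2 + 4*c + 4)/(c*(c - 5))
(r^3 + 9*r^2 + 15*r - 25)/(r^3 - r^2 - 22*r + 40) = (r^2 + 4*r - 5)/(r^2 - 6*r + 8)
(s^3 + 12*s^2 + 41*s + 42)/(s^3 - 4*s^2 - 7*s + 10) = (s^2 + 10*s + 21)/(s^2 - 6*s + 5)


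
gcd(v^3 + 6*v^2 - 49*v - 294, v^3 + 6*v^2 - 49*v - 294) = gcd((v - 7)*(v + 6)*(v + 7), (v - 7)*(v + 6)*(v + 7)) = v^3 + 6*v^2 - 49*v - 294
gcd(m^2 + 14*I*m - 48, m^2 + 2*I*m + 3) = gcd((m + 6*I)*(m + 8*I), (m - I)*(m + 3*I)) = 1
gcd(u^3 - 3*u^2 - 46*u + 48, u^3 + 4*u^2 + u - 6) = u - 1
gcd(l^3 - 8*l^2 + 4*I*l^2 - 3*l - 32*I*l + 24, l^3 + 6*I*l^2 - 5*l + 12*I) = l + 3*I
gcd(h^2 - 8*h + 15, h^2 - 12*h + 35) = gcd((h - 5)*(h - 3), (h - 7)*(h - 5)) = h - 5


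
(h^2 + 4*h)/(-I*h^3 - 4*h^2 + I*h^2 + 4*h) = (-h - 4)/(I*h^2 + 4*h - I*h - 4)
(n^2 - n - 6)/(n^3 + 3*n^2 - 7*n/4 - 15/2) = 4*(n - 3)/(4*n^2 + 4*n - 15)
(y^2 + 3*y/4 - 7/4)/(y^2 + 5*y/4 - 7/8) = 2*(y - 1)/(2*y - 1)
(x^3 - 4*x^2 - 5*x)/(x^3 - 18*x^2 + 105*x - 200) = x*(x + 1)/(x^2 - 13*x + 40)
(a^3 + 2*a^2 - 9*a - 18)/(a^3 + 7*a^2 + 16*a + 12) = (a - 3)/(a + 2)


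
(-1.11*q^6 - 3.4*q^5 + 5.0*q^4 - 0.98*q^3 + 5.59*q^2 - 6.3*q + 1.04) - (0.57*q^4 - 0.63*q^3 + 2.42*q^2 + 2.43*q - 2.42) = -1.11*q^6 - 3.4*q^5 + 4.43*q^4 - 0.35*q^3 + 3.17*q^2 - 8.73*q + 3.46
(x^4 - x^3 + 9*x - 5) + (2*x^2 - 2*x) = x^4 - x^3 + 2*x^2 + 7*x - 5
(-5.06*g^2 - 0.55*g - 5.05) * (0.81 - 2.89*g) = 14.6234*g^3 - 2.5091*g^2 + 14.149*g - 4.0905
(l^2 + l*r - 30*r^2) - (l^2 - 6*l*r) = 7*l*r - 30*r^2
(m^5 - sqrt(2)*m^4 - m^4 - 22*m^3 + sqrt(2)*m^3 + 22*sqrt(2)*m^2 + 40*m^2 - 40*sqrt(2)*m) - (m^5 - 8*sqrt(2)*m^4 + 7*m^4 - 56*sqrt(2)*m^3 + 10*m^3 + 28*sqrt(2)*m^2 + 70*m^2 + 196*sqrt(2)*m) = -8*m^4 + 7*sqrt(2)*m^4 - 32*m^3 + 57*sqrt(2)*m^3 - 30*m^2 - 6*sqrt(2)*m^2 - 236*sqrt(2)*m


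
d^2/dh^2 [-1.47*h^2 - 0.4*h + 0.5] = -2.94000000000000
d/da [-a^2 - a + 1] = -2*a - 1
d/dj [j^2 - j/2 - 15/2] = 2*j - 1/2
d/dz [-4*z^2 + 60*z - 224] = 60 - 8*z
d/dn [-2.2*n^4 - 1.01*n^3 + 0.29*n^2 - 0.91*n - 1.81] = -8.8*n^3 - 3.03*n^2 + 0.58*n - 0.91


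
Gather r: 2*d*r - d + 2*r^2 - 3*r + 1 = -d + 2*r^2 + r*(2*d - 3) + 1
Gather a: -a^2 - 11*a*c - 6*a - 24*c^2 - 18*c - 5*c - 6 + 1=-a^2 + a*(-11*c - 6) - 24*c^2 - 23*c - 5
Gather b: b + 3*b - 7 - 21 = 4*b - 28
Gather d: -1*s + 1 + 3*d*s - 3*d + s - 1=d*(3*s - 3)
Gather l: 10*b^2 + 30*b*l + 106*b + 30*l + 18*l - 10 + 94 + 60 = 10*b^2 + 106*b + l*(30*b + 48) + 144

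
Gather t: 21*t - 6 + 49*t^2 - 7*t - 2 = 49*t^2 + 14*t - 8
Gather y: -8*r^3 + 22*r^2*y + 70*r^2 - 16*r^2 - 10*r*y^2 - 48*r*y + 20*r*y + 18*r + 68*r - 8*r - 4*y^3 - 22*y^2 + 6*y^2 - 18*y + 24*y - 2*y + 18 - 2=-8*r^3 + 54*r^2 + 78*r - 4*y^3 + y^2*(-10*r - 16) + y*(22*r^2 - 28*r + 4) + 16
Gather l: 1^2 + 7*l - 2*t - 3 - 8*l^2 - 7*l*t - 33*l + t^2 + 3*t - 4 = -8*l^2 + l*(-7*t - 26) + t^2 + t - 6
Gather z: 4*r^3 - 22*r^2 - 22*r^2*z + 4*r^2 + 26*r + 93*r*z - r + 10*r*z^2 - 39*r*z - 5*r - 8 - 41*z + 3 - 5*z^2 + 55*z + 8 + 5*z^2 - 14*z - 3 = 4*r^3 - 18*r^2 + 10*r*z^2 + 20*r + z*(-22*r^2 + 54*r)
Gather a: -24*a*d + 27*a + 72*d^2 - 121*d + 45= a*(27 - 24*d) + 72*d^2 - 121*d + 45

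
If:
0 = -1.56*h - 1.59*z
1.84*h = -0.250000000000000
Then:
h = -0.14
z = 0.13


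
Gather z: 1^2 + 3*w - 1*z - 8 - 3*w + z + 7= 0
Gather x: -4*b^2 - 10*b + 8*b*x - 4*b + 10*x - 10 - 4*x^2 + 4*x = -4*b^2 - 14*b - 4*x^2 + x*(8*b + 14) - 10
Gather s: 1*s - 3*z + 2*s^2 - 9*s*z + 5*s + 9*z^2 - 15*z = 2*s^2 + s*(6 - 9*z) + 9*z^2 - 18*z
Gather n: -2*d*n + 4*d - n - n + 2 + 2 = 4*d + n*(-2*d - 2) + 4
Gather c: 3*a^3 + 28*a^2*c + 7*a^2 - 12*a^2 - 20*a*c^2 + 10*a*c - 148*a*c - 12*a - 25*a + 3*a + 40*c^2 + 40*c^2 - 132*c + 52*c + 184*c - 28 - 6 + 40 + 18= 3*a^3 - 5*a^2 - 34*a + c^2*(80 - 20*a) + c*(28*a^2 - 138*a + 104) + 24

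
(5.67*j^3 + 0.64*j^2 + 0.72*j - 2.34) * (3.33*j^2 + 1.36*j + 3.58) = 18.8811*j^5 + 9.8424*j^4 + 23.5666*j^3 - 4.5218*j^2 - 0.6048*j - 8.3772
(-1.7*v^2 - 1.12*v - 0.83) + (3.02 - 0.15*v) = -1.7*v^2 - 1.27*v + 2.19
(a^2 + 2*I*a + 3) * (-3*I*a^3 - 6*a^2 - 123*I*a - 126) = -3*I*a^5 - 144*I*a^3 + 102*a^2 - 621*I*a - 378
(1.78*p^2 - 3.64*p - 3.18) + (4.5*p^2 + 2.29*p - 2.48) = 6.28*p^2 - 1.35*p - 5.66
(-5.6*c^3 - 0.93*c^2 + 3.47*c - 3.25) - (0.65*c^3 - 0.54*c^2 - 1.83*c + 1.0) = -6.25*c^3 - 0.39*c^2 + 5.3*c - 4.25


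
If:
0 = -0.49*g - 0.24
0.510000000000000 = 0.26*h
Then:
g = -0.49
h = 1.96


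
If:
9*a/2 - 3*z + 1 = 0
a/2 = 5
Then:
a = 10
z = 46/3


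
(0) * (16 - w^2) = 0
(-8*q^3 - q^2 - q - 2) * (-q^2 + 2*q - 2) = 8*q^5 - 15*q^4 + 15*q^3 + 2*q^2 - 2*q + 4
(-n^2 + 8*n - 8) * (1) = -n^2 + 8*n - 8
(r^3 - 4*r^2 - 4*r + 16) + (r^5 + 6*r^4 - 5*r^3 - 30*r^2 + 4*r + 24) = r^5 + 6*r^4 - 4*r^3 - 34*r^2 + 40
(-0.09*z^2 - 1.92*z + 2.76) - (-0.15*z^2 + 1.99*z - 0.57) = 0.06*z^2 - 3.91*z + 3.33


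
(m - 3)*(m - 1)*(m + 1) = m^3 - 3*m^2 - m + 3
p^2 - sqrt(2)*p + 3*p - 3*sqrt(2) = (p + 3)*(p - sqrt(2))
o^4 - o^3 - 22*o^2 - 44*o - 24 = (o - 6)*(o + 1)*(o + 2)^2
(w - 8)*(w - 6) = w^2 - 14*w + 48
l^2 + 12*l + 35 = (l + 5)*(l + 7)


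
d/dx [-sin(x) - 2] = -cos(x)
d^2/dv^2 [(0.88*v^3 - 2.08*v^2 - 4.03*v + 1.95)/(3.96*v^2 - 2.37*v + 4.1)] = (1.4210854715202e-14*v^5 - 184.125744*v^3 + 334.79424*v^2 + 371.53644*v - 189.66311)/(62.099136*v^6 - 111.496176*v^5 + 259.612452*v^4 - 244.187973*v^3 + 268.79067*v^2 - 119.5191*v + 68.921)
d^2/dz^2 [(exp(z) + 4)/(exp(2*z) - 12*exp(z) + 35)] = (exp(4*z) + 28*exp(3*z) - 354*exp(2*z) + 436*exp(z) + 2905)*exp(z)/(exp(6*z) - 36*exp(5*z) + 537*exp(4*z) - 4248*exp(3*z) + 18795*exp(2*z) - 44100*exp(z) + 42875)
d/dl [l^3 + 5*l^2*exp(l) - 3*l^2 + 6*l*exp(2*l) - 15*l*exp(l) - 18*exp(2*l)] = 5*l^2*exp(l) + 3*l^2 + 12*l*exp(2*l) - 5*l*exp(l) - 6*l - 30*exp(2*l) - 15*exp(l)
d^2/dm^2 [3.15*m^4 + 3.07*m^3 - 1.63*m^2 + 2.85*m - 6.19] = 37.8*m^2 + 18.42*m - 3.26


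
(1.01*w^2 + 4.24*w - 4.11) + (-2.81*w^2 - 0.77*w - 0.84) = -1.8*w^2 + 3.47*w - 4.95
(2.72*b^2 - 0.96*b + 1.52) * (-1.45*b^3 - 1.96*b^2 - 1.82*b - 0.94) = -3.944*b^5 - 3.9392*b^4 - 5.2728*b^3 - 3.7888*b^2 - 1.864*b - 1.4288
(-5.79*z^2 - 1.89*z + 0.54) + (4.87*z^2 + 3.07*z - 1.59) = -0.92*z^2 + 1.18*z - 1.05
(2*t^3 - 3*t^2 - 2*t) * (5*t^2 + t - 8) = 10*t^5 - 13*t^4 - 29*t^3 + 22*t^2 + 16*t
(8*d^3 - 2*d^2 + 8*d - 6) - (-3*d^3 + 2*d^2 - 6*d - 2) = 11*d^3 - 4*d^2 + 14*d - 4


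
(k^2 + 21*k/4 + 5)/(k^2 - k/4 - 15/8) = 2*(k + 4)/(2*k - 3)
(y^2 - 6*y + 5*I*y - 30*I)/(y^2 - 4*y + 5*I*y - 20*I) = (y - 6)/(y - 4)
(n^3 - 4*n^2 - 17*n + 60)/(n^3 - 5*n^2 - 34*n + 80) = (n^3 - 4*n^2 - 17*n + 60)/(n^3 - 5*n^2 - 34*n + 80)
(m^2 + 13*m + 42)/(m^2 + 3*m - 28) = (m + 6)/(m - 4)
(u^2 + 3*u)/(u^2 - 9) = u/(u - 3)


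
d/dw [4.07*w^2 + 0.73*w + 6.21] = 8.14*w + 0.73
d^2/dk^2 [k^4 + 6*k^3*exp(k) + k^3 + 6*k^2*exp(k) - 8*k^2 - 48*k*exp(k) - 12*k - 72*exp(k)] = 6*k^3*exp(k) + 42*k^2*exp(k) + 12*k^2 + 12*k*exp(k) + 6*k - 156*exp(k) - 16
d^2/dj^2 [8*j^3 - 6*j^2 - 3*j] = 48*j - 12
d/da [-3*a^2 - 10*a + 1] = -6*a - 10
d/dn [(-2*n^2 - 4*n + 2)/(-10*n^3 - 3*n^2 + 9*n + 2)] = 2*(-10*n^4 - 40*n^3 + 15*n^2 + 2*n - 13)/(100*n^6 + 60*n^5 - 171*n^4 - 94*n^3 + 69*n^2 + 36*n + 4)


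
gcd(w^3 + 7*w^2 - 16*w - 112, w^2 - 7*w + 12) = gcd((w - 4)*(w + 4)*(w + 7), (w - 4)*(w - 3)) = w - 4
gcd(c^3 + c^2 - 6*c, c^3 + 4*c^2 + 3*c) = c^2 + 3*c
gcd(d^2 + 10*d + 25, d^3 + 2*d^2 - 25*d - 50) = d + 5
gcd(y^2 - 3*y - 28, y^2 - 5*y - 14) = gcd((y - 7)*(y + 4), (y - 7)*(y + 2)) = y - 7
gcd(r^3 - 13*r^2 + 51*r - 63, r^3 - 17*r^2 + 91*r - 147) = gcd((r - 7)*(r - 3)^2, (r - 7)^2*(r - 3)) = r^2 - 10*r + 21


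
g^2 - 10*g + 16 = (g - 8)*(g - 2)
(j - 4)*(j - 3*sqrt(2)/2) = j^2 - 4*j - 3*sqrt(2)*j/2 + 6*sqrt(2)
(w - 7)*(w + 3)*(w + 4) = w^3 - 37*w - 84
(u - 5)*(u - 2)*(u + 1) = u^3 - 6*u^2 + 3*u + 10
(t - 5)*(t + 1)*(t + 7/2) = t^3 - t^2/2 - 19*t - 35/2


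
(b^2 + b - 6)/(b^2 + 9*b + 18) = (b - 2)/(b + 6)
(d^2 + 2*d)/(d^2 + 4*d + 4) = d/(d + 2)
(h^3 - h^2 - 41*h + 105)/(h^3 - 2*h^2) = (h^3 - h^2 - 41*h + 105)/(h^2*(h - 2))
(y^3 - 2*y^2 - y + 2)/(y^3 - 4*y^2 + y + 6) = (y - 1)/(y - 3)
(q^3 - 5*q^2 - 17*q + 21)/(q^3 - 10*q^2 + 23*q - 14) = (q + 3)/(q - 2)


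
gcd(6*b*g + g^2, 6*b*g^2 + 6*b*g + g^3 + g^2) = 6*b*g + g^2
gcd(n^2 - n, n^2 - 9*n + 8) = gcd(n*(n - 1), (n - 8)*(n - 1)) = n - 1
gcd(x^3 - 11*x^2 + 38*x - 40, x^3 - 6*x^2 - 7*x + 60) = x^2 - 9*x + 20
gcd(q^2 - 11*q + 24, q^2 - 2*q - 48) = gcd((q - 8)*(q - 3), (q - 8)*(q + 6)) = q - 8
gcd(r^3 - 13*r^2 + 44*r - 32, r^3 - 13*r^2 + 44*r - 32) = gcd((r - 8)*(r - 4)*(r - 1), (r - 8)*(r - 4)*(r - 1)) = r^3 - 13*r^2 + 44*r - 32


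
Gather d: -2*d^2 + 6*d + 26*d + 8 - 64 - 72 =-2*d^2 + 32*d - 128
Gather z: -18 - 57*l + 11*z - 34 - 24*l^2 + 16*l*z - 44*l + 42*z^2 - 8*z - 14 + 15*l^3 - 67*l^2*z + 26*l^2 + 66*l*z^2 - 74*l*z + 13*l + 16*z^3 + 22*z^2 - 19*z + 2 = 15*l^3 + 2*l^2 - 88*l + 16*z^3 + z^2*(66*l + 64) + z*(-67*l^2 - 58*l - 16) - 64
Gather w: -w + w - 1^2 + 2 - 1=0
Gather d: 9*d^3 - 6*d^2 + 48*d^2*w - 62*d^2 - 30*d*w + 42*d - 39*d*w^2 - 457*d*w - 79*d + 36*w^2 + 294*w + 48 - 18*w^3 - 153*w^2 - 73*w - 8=9*d^3 + d^2*(48*w - 68) + d*(-39*w^2 - 487*w - 37) - 18*w^3 - 117*w^2 + 221*w + 40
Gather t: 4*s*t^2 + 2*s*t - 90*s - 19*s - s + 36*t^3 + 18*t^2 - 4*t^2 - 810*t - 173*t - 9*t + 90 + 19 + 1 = -110*s + 36*t^3 + t^2*(4*s + 14) + t*(2*s - 992) + 110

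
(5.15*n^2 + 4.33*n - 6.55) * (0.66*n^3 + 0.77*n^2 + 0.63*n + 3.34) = 3.399*n^5 + 6.8233*n^4 + 2.2556*n^3 + 14.8854*n^2 + 10.3357*n - 21.877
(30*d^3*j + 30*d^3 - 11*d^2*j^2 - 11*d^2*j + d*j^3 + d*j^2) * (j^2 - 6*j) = 30*d^3*j^3 - 150*d^3*j^2 - 180*d^3*j - 11*d^2*j^4 + 55*d^2*j^3 + 66*d^2*j^2 + d*j^5 - 5*d*j^4 - 6*d*j^3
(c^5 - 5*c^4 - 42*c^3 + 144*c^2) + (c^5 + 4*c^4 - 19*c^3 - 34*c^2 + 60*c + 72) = 2*c^5 - c^4 - 61*c^3 + 110*c^2 + 60*c + 72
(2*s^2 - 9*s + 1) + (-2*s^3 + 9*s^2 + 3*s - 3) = -2*s^3 + 11*s^2 - 6*s - 2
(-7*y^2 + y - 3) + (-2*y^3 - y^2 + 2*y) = -2*y^3 - 8*y^2 + 3*y - 3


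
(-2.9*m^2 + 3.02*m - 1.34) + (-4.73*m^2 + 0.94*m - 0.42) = -7.63*m^2 + 3.96*m - 1.76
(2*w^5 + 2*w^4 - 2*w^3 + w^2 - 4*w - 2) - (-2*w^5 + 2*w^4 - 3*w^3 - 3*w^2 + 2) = 4*w^5 + w^3 + 4*w^2 - 4*w - 4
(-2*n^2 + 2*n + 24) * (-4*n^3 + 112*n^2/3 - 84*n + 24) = 8*n^5 - 248*n^4/3 + 440*n^3/3 + 680*n^2 - 1968*n + 576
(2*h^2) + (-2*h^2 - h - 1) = -h - 1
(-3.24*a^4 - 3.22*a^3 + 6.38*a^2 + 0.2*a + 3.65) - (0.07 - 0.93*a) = -3.24*a^4 - 3.22*a^3 + 6.38*a^2 + 1.13*a + 3.58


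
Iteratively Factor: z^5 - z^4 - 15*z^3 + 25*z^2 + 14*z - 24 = (z - 2)*(z^4 + z^3 - 13*z^2 - z + 12) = (z - 2)*(z - 1)*(z^3 + 2*z^2 - 11*z - 12) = (z - 2)*(z - 1)*(z + 1)*(z^2 + z - 12) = (z - 3)*(z - 2)*(z - 1)*(z + 1)*(z + 4)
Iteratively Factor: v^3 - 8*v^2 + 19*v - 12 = (v - 1)*(v^2 - 7*v + 12) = (v - 3)*(v - 1)*(v - 4)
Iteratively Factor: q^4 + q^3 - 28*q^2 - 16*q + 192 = (q - 4)*(q^3 + 5*q^2 - 8*q - 48) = (q - 4)*(q + 4)*(q^2 + q - 12) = (q - 4)*(q + 4)^2*(q - 3)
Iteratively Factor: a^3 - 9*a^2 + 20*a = (a - 4)*(a^2 - 5*a) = a*(a - 4)*(a - 5)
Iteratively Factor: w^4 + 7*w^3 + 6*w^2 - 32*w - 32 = (w - 2)*(w^3 + 9*w^2 + 24*w + 16) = (w - 2)*(w + 4)*(w^2 + 5*w + 4) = (w - 2)*(w + 4)^2*(w + 1)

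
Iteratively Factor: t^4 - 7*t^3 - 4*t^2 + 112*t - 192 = (t - 4)*(t^3 - 3*t^2 - 16*t + 48) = (t - 4)*(t - 3)*(t^2 - 16) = (t - 4)*(t - 3)*(t + 4)*(t - 4)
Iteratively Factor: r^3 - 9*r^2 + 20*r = (r)*(r^2 - 9*r + 20) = r*(r - 5)*(r - 4)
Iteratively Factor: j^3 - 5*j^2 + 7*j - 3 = (j - 3)*(j^2 - 2*j + 1) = (j - 3)*(j - 1)*(j - 1)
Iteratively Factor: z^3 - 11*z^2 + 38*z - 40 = (z - 4)*(z^2 - 7*z + 10) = (z - 5)*(z - 4)*(z - 2)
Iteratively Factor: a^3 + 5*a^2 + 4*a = (a + 1)*(a^2 + 4*a) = a*(a + 1)*(a + 4)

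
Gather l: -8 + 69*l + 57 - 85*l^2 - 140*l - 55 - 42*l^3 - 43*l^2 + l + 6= -42*l^3 - 128*l^2 - 70*l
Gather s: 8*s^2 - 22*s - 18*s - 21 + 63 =8*s^2 - 40*s + 42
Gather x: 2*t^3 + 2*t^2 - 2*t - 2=2*t^3 + 2*t^2 - 2*t - 2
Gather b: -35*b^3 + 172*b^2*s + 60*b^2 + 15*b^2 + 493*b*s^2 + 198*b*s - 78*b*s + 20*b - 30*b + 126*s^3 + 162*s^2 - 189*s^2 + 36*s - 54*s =-35*b^3 + b^2*(172*s + 75) + b*(493*s^2 + 120*s - 10) + 126*s^3 - 27*s^2 - 18*s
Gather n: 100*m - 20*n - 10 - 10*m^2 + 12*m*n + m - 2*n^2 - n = -10*m^2 + 101*m - 2*n^2 + n*(12*m - 21) - 10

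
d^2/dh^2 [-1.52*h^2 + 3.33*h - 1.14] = -3.04000000000000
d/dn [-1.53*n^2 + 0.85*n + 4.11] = 0.85 - 3.06*n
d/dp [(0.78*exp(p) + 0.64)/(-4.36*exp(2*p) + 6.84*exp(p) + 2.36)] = (3.4008*exp(2*p) + 5.5808*exp(p) - 2.5368)*exp(p)/(19.0096*exp(4*p) - 59.6448*exp(3*p) + 26.2064*exp(2*p) + 32.2848*exp(p) + 5.5696)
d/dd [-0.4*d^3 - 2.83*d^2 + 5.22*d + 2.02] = -1.2*d^2 - 5.66*d + 5.22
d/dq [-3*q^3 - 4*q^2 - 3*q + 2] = -9*q^2 - 8*q - 3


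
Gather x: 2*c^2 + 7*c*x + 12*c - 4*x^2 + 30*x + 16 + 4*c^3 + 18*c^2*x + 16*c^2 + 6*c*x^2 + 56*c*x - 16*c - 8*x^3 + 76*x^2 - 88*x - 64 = 4*c^3 + 18*c^2 - 4*c - 8*x^3 + x^2*(6*c + 72) + x*(18*c^2 + 63*c - 58) - 48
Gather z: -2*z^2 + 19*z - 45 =-2*z^2 + 19*z - 45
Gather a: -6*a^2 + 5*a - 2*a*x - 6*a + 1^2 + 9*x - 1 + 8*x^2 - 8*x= -6*a^2 + a*(-2*x - 1) + 8*x^2 + x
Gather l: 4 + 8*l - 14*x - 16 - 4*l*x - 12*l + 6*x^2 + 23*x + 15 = l*(-4*x - 4) + 6*x^2 + 9*x + 3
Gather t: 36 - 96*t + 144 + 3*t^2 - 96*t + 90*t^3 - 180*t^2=90*t^3 - 177*t^2 - 192*t + 180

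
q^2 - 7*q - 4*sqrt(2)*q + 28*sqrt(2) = (q - 7)*(q - 4*sqrt(2))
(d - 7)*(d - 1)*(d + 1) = d^3 - 7*d^2 - d + 7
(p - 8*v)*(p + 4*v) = p^2 - 4*p*v - 32*v^2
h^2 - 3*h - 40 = (h - 8)*(h + 5)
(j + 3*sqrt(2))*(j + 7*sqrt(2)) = j^2 + 10*sqrt(2)*j + 42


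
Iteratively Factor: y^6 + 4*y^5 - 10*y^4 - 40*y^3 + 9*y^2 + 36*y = (y + 3)*(y^5 + y^4 - 13*y^3 - y^2 + 12*y) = (y + 3)*(y + 4)*(y^4 - 3*y^3 - y^2 + 3*y) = y*(y + 3)*(y + 4)*(y^3 - 3*y^2 - y + 3) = y*(y - 3)*(y + 3)*(y + 4)*(y^2 - 1) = y*(y - 3)*(y - 1)*(y + 3)*(y + 4)*(y + 1)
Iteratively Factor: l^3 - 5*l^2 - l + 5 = (l + 1)*(l^2 - 6*l + 5) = (l - 5)*(l + 1)*(l - 1)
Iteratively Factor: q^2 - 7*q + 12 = (q - 3)*(q - 4)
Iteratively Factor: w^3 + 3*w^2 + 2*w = (w)*(w^2 + 3*w + 2) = w*(w + 1)*(w + 2)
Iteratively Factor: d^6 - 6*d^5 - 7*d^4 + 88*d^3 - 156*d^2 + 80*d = (d - 5)*(d^5 - d^4 - 12*d^3 + 28*d^2 - 16*d) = (d - 5)*(d + 4)*(d^4 - 5*d^3 + 8*d^2 - 4*d) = (d - 5)*(d - 2)*(d + 4)*(d^3 - 3*d^2 + 2*d) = (d - 5)*(d - 2)*(d - 1)*(d + 4)*(d^2 - 2*d) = (d - 5)*(d - 2)^2*(d - 1)*(d + 4)*(d)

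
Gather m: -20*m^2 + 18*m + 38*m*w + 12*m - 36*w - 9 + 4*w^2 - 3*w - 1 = -20*m^2 + m*(38*w + 30) + 4*w^2 - 39*w - 10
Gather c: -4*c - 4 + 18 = 14 - 4*c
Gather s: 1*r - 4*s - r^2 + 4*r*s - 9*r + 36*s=-r^2 - 8*r + s*(4*r + 32)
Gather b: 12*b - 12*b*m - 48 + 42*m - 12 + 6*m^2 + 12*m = b*(12 - 12*m) + 6*m^2 + 54*m - 60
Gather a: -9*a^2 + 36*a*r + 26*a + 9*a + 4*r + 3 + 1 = -9*a^2 + a*(36*r + 35) + 4*r + 4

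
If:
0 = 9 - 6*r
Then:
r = 3/2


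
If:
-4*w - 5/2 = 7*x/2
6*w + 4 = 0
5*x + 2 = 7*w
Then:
No Solution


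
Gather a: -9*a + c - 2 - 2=-9*a + c - 4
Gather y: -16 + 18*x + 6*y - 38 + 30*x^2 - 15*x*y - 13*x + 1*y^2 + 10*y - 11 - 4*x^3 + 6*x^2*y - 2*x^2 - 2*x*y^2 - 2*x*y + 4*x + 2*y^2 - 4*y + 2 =-4*x^3 + 28*x^2 + 9*x + y^2*(3 - 2*x) + y*(6*x^2 - 17*x + 12) - 63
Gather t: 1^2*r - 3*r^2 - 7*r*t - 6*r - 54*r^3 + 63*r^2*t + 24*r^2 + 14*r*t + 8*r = -54*r^3 + 21*r^2 + 3*r + t*(63*r^2 + 7*r)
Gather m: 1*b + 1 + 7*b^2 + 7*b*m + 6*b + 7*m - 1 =7*b^2 + 7*b + m*(7*b + 7)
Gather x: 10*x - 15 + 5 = 10*x - 10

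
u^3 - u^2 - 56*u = u*(u - 8)*(u + 7)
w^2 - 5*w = w*(w - 5)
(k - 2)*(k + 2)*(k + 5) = k^3 + 5*k^2 - 4*k - 20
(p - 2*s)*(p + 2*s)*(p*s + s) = p^3*s + p^2*s - 4*p*s^3 - 4*s^3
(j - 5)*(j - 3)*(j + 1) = j^3 - 7*j^2 + 7*j + 15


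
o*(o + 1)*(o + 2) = o^3 + 3*o^2 + 2*o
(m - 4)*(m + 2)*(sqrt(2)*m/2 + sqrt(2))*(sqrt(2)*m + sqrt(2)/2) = m^4 + m^3/2 - 12*m^2 - 22*m - 8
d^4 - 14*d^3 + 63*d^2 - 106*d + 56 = (d - 7)*(d - 4)*(d - 2)*(d - 1)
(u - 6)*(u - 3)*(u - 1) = u^3 - 10*u^2 + 27*u - 18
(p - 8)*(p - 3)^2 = p^3 - 14*p^2 + 57*p - 72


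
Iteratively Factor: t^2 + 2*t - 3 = (t - 1)*(t + 3)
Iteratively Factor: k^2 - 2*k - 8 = (k + 2)*(k - 4)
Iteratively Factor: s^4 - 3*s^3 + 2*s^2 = (s - 2)*(s^3 - s^2) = (s - 2)*(s - 1)*(s^2) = s*(s - 2)*(s - 1)*(s)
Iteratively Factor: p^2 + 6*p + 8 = (p + 2)*(p + 4)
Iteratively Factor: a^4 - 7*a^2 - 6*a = (a + 1)*(a^3 - a^2 - 6*a) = (a - 3)*(a + 1)*(a^2 + 2*a) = a*(a - 3)*(a + 1)*(a + 2)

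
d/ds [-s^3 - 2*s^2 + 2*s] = -3*s^2 - 4*s + 2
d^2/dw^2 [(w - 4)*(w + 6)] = 2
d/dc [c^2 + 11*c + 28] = 2*c + 11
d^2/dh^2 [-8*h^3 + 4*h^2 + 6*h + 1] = 8 - 48*h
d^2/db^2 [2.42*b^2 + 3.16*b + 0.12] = 4.84000000000000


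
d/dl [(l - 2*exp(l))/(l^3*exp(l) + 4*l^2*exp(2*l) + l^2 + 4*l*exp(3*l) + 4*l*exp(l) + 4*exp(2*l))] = ((1 - 2*exp(l))*(l^3*exp(l) + 4*l^2*exp(2*l) + l^2 + 4*l*exp(3*l) + 4*l*exp(l) + 4*exp(2*l)) - (l - 2*exp(l))*(l^3*exp(l) + 8*l^2*exp(2*l) + 3*l^2*exp(l) + 12*l*exp(3*l) + 8*l*exp(2*l) + 4*l*exp(l) + 2*l + 4*exp(3*l) + 8*exp(2*l) + 4*exp(l)))/(l^3*exp(l) + 4*l^2*exp(2*l) + l^2 + 4*l*exp(3*l) + 4*l*exp(l) + 4*exp(2*l))^2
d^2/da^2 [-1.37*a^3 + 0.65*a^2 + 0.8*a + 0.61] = 1.3 - 8.22*a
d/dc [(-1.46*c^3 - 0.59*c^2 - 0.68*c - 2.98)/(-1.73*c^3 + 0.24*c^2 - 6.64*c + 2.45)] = (8.88178419700125e-16*c^5 - 1.3711*c^4 + 17.036*c^3 - 22.1164*c^2 - 1.4606*c - 21.4532)/(2.9929*c^6 - 0.8304*c^5 + 23.032*c^4 - 11.6642*c^3 + 45.2656*c^2 - 32.536*c + 6.0025)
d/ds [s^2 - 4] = 2*s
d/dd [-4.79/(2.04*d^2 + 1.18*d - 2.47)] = (19.5432*d + 5.6522)/(2.04*d^2 + 1.18*d - 2.47)^2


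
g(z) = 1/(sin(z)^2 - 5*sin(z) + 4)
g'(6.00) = 0.18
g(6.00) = 0.18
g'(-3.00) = -0.23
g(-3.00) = 0.21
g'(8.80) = -1.55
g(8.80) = 0.71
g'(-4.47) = -93.62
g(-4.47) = 11.29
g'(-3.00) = -0.23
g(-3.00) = 0.21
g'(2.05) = -12.10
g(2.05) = 2.85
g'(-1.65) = -0.01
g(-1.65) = 0.10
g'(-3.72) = -1.33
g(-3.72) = 0.64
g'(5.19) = 0.04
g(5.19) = 0.11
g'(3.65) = -0.12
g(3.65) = 0.15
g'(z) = (-2*sin(z)*cos(z) + 5*cos(z))/(sin(z)^2 - 5*sin(z) + 4)^2 = (5 - 2*sin(z))*cos(z)/(sin(z)^2 - 5*sin(z) + 4)^2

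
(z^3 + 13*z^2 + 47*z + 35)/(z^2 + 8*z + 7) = z + 5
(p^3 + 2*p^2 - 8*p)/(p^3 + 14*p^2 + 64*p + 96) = p*(p - 2)/(p^2 + 10*p + 24)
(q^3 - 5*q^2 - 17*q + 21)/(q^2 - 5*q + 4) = (q^2 - 4*q - 21)/(q - 4)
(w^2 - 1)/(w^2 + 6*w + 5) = (w - 1)/(w + 5)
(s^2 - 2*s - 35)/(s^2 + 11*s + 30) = (s - 7)/(s + 6)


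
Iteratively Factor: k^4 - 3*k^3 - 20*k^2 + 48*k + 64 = (k + 4)*(k^3 - 7*k^2 + 8*k + 16) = (k - 4)*(k + 4)*(k^2 - 3*k - 4) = (k - 4)*(k + 1)*(k + 4)*(k - 4)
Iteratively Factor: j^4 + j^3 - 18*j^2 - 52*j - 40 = (j + 2)*(j^3 - j^2 - 16*j - 20) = (j + 2)^2*(j^2 - 3*j - 10) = (j + 2)^3*(j - 5)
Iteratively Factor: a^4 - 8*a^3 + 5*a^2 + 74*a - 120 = (a - 4)*(a^3 - 4*a^2 - 11*a + 30) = (a - 4)*(a + 3)*(a^2 - 7*a + 10) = (a - 5)*(a - 4)*(a + 3)*(a - 2)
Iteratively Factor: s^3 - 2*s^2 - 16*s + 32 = (s - 2)*(s^2 - 16) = (s - 2)*(s + 4)*(s - 4)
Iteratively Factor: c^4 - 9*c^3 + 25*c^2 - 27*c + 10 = (c - 2)*(c^3 - 7*c^2 + 11*c - 5) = (c - 2)*(c - 1)*(c^2 - 6*c + 5) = (c - 5)*(c - 2)*(c - 1)*(c - 1)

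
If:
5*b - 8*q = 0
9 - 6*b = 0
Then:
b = 3/2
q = 15/16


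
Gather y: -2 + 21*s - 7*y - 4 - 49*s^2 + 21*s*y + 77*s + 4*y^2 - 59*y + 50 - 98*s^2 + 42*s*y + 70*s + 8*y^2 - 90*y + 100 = -147*s^2 + 168*s + 12*y^2 + y*(63*s - 156) + 144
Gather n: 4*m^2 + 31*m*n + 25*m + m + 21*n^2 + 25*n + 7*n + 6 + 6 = 4*m^2 + 26*m + 21*n^2 + n*(31*m + 32) + 12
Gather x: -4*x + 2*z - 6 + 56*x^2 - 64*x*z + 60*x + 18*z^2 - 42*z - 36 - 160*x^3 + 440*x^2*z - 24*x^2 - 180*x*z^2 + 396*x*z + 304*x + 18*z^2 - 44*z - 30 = -160*x^3 + x^2*(440*z + 32) + x*(-180*z^2 + 332*z + 360) + 36*z^2 - 84*z - 72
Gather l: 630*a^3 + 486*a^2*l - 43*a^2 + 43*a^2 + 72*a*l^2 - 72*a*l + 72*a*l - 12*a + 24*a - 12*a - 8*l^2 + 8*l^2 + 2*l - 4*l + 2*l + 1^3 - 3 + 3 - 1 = 630*a^3 + 486*a^2*l + 72*a*l^2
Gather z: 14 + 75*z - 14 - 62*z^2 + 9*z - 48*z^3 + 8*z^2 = -48*z^3 - 54*z^2 + 84*z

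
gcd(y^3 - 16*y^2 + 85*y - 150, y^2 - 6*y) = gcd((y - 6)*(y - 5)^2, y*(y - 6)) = y - 6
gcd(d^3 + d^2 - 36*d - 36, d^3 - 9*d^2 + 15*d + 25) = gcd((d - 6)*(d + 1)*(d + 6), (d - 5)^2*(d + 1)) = d + 1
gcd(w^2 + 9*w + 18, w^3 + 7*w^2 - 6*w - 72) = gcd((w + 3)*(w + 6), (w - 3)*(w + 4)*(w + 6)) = w + 6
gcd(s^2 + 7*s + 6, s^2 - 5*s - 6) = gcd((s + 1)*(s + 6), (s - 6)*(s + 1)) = s + 1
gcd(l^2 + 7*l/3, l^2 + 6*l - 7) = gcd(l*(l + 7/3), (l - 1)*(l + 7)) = 1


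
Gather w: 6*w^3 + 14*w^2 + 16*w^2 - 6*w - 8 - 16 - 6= 6*w^3 + 30*w^2 - 6*w - 30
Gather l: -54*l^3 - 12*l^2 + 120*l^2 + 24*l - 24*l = -54*l^3 + 108*l^2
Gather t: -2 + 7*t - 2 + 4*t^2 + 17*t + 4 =4*t^2 + 24*t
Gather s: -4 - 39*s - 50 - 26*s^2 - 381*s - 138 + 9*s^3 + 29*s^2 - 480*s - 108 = 9*s^3 + 3*s^2 - 900*s - 300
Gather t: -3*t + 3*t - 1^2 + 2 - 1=0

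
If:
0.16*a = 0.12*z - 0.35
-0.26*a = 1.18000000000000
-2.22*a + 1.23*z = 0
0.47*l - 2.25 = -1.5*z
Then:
No Solution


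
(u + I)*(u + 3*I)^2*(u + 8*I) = u^4 + 15*I*u^3 - 71*u^2 - 129*I*u + 72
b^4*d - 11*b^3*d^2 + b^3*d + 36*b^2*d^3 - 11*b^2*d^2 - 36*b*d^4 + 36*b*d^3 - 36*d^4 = (b - 6*d)*(b - 3*d)*(b - 2*d)*(b*d + d)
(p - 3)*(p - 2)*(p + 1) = p^3 - 4*p^2 + p + 6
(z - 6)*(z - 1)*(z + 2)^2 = z^4 - 3*z^3 - 18*z^2 - 4*z + 24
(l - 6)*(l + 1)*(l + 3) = l^3 - 2*l^2 - 21*l - 18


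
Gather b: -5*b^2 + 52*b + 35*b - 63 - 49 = -5*b^2 + 87*b - 112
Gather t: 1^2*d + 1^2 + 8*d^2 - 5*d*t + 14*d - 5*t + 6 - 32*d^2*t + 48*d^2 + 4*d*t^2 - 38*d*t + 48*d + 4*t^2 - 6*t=56*d^2 + 63*d + t^2*(4*d + 4) + t*(-32*d^2 - 43*d - 11) + 7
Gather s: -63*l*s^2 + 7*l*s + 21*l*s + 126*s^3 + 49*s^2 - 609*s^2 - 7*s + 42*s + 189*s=126*s^3 + s^2*(-63*l - 560) + s*(28*l + 224)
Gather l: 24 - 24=0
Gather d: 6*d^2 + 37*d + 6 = 6*d^2 + 37*d + 6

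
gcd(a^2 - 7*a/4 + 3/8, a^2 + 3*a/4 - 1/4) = a - 1/4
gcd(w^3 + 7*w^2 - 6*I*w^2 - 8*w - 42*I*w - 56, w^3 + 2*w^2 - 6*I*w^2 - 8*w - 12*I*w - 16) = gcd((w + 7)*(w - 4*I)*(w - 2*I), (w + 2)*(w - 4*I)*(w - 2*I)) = w^2 - 6*I*w - 8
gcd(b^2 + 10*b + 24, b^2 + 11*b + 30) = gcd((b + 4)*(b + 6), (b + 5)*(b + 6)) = b + 6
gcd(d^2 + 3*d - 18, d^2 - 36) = d + 6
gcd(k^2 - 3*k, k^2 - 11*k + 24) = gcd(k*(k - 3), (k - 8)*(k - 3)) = k - 3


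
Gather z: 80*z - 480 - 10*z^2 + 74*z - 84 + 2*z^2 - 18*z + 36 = -8*z^2 + 136*z - 528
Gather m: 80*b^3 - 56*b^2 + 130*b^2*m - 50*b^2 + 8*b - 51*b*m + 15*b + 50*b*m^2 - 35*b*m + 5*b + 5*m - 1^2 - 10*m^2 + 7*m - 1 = 80*b^3 - 106*b^2 + 28*b + m^2*(50*b - 10) + m*(130*b^2 - 86*b + 12) - 2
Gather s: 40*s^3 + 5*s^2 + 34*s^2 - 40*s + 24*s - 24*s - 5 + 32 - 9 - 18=40*s^3 + 39*s^2 - 40*s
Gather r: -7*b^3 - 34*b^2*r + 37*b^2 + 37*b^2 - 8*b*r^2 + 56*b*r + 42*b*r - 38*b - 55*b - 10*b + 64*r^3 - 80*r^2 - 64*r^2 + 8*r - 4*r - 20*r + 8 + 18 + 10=-7*b^3 + 74*b^2 - 103*b + 64*r^3 + r^2*(-8*b - 144) + r*(-34*b^2 + 98*b - 16) + 36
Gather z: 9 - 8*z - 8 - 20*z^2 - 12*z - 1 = -20*z^2 - 20*z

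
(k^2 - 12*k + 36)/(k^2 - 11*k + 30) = (k - 6)/(k - 5)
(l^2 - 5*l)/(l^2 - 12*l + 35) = l/(l - 7)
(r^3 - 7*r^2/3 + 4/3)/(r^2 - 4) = (3*r^2 - r - 2)/(3*(r + 2))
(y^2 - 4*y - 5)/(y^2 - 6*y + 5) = (y + 1)/(y - 1)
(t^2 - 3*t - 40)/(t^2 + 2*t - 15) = (t - 8)/(t - 3)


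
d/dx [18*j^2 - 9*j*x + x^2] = -9*j + 2*x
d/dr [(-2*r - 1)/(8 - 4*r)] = -5/(4*(r - 2)^2)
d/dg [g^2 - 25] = 2*g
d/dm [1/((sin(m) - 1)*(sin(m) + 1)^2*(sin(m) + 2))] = (-5*sin(m)/cos(m)^2 + 4 - 1/cos(m)^2)/((sin(m) + 1)*(sin(m) + 2)^2*cos(m))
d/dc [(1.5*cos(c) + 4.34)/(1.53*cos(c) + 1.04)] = 5.0802*sin(c)/(1.53*cos(c) + 1.04)^2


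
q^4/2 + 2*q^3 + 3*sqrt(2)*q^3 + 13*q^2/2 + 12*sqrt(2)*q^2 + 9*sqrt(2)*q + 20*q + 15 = (q/2 + 1/2)*(q + 3)*(q + sqrt(2))*(q + 5*sqrt(2))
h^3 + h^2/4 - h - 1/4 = (h - 1)*(h + 1/4)*(h + 1)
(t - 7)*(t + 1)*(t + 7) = t^3 + t^2 - 49*t - 49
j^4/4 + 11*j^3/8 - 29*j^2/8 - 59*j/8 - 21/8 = (j/4 + 1/4)*(j - 3)*(j + 1/2)*(j + 7)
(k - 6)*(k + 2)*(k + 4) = k^3 - 28*k - 48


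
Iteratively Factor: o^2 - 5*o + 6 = (o - 2)*(o - 3)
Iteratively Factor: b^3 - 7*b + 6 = (b - 1)*(b^2 + b - 6) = (b - 1)*(b + 3)*(b - 2)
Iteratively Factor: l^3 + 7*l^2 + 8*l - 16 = (l + 4)*(l^2 + 3*l - 4) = (l + 4)^2*(l - 1)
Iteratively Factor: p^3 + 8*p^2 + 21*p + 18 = (p + 3)*(p^2 + 5*p + 6) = (p + 3)^2*(p + 2)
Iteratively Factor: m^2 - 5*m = (m - 5)*(m)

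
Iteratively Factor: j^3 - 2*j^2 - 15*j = (j)*(j^2 - 2*j - 15) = j*(j - 5)*(j + 3)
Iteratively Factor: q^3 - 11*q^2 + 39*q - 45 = (q - 3)*(q^2 - 8*q + 15) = (q - 3)^2*(q - 5)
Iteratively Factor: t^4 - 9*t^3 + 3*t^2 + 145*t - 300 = (t - 3)*(t^3 - 6*t^2 - 15*t + 100) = (t - 5)*(t - 3)*(t^2 - t - 20) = (t - 5)*(t - 3)*(t + 4)*(t - 5)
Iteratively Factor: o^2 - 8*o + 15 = (o - 3)*(o - 5)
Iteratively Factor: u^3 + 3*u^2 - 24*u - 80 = (u - 5)*(u^2 + 8*u + 16) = (u - 5)*(u + 4)*(u + 4)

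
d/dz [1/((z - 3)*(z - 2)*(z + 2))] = (-(z - 3)*(z - 2) - (z - 3)*(z + 2) - (z - 2)*(z + 2))/((z - 3)^2*(z - 2)^2*(z + 2)^2)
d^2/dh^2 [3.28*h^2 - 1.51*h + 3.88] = 6.56000000000000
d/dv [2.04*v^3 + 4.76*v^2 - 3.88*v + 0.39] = 6.12*v^2 + 9.52*v - 3.88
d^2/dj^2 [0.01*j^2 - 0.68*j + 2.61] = 0.0200000000000000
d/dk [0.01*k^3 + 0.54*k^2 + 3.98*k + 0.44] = 0.03*k^2 + 1.08*k + 3.98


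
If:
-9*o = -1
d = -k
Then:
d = -k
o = 1/9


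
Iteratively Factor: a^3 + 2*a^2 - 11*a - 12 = (a + 4)*(a^2 - 2*a - 3) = (a - 3)*(a + 4)*(a + 1)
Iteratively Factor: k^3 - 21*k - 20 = (k - 5)*(k^2 + 5*k + 4) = (k - 5)*(k + 4)*(k + 1)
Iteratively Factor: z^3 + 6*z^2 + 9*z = (z + 3)*(z^2 + 3*z) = z*(z + 3)*(z + 3)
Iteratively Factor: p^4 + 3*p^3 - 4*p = (p - 1)*(p^3 + 4*p^2 + 4*p) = p*(p - 1)*(p^2 + 4*p + 4) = p*(p - 1)*(p + 2)*(p + 2)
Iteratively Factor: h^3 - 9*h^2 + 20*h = (h - 4)*(h^2 - 5*h) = h*(h - 4)*(h - 5)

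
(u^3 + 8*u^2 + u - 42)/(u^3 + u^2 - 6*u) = (u + 7)/u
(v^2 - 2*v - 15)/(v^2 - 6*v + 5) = (v + 3)/(v - 1)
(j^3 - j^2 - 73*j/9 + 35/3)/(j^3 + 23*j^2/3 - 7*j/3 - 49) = (j - 5/3)/(j + 7)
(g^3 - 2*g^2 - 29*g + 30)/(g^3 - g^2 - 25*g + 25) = (g - 6)/(g - 5)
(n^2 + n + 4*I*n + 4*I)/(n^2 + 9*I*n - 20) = (n + 1)/(n + 5*I)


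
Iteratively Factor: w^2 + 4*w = (w)*(w + 4)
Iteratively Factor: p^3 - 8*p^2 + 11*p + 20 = (p + 1)*(p^2 - 9*p + 20) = (p - 4)*(p + 1)*(p - 5)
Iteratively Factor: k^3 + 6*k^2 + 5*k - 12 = (k + 4)*(k^2 + 2*k - 3) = (k + 3)*(k + 4)*(k - 1)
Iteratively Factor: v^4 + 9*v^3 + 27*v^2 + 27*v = (v)*(v^3 + 9*v^2 + 27*v + 27) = v*(v + 3)*(v^2 + 6*v + 9) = v*(v + 3)^2*(v + 3)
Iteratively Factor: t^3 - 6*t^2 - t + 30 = (t - 3)*(t^2 - 3*t - 10) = (t - 5)*(t - 3)*(t + 2)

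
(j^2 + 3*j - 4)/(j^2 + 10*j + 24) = (j - 1)/(j + 6)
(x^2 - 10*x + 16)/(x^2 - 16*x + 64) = (x - 2)/(x - 8)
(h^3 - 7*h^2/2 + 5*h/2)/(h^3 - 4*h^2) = (2*h^2 - 7*h + 5)/(2*h*(h - 4))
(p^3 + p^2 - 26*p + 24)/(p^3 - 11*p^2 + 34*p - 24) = (p + 6)/(p - 6)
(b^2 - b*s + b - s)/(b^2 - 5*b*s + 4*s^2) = (-b - 1)/(-b + 4*s)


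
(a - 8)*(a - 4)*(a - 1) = a^3 - 13*a^2 + 44*a - 32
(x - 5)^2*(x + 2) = x^3 - 8*x^2 + 5*x + 50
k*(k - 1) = k^2 - k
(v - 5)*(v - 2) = v^2 - 7*v + 10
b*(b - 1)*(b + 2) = b^3 + b^2 - 2*b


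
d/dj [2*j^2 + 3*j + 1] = 4*j + 3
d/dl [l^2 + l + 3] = 2*l + 1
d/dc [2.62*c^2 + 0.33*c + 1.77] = 5.24*c + 0.33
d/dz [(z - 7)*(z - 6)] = 2*z - 13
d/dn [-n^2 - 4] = -2*n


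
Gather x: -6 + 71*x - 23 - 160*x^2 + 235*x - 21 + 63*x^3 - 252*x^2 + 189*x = 63*x^3 - 412*x^2 + 495*x - 50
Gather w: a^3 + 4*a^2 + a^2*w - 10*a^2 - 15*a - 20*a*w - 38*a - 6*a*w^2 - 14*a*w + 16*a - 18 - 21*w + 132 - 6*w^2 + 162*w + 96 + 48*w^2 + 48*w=a^3 - 6*a^2 - 37*a + w^2*(42 - 6*a) + w*(a^2 - 34*a + 189) + 210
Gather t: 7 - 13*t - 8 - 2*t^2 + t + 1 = -2*t^2 - 12*t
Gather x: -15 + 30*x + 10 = 30*x - 5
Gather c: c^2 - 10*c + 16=c^2 - 10*c + 16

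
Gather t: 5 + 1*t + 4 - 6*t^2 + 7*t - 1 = -6*t^2 + 8*t + 8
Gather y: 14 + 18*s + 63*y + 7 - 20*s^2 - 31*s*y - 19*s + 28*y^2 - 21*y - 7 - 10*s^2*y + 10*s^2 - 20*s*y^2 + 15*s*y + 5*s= -10*s^2 + 4*s + y^2*(28 - 20*s) + y*(-10*s^2 - 16*s + 42) + 14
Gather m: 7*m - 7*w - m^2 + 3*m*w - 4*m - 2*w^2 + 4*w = -m^2 + m*(3*w + 3) - 2*w^2 - 3*w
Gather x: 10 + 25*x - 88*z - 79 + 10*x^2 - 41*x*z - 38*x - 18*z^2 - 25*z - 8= 10*x^2 + x*(-41*z - 13) - 18*z^2 - 113*z - 77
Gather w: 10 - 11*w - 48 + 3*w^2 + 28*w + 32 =3*w^2 + 17*w - 6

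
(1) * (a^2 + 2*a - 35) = a^2 + 2*a - 35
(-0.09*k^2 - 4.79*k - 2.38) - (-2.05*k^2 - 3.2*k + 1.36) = 1.96*k^2 - 1.59*k - 3.74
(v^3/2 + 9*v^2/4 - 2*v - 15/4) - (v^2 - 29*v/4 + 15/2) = v^3/2 + 5*v^2/4 + 21*v/4 - 45/4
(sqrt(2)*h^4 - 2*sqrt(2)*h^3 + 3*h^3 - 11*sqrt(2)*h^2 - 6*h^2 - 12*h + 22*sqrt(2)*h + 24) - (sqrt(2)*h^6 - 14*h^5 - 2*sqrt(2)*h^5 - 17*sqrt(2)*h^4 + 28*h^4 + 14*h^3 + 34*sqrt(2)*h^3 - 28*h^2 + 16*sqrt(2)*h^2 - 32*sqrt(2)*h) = -sqrt(2)*h^6 + 2*sqrt(2)*h^5 + 14*h^5 - 28*h^4 + 18*sqrt(2)*h^4 - 36*sqrt(2)*h^3 - 11*h^3 - 27*sqrt(2)*h^2 + 22*h^2 - 12*h + 54*sqrt(2)*h + 24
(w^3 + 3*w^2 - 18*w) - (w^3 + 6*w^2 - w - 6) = -3*w^2 - 17*w + 6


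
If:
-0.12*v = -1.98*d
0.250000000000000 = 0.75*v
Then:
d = 0.02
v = 0.33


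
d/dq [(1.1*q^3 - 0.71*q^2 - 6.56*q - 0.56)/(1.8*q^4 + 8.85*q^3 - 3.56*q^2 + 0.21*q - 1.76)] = (-1.98*q^6 + 2.556*q^5 + 37.7915*q^4 + 120.606*q^3 - 14.4427*q^2 - 1.488*q + 11.6632)/(3.24*q^8 + 31.86*q^7 + 65.5065*q^6 - 62.256*q^5 + 10.0546*q^4 - 32.6472*q^3 + 12.5753*q^2 - 0.7392*q + 3.0976)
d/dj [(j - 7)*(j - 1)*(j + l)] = 3*j^2 + 2*j*l - 16*j - 8*l + 7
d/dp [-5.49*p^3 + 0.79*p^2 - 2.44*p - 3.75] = -16.47*p^2 + 1.58*p - 2.44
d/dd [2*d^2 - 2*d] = 4*d - 2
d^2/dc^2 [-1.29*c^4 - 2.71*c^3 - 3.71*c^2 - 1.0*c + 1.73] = -15.48*c^2 - 16.26*c - 7.42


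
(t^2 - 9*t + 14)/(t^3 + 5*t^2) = (t^2 - 9*t + 14)/(t^2*(t + 5))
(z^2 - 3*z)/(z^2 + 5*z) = (z - 3)/(z + 5)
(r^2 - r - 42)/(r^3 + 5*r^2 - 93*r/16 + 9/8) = 16*(r - 7)/(16*r^2 - 16*r + 3)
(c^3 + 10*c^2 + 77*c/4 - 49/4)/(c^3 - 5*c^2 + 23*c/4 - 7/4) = (2*c^2 + 21*c + 49)/(2*c^2 - 9*c + 7)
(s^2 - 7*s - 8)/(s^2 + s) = (s - 8)/s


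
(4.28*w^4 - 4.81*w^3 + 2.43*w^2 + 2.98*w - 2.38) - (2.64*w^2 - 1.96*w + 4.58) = 4.28*w^4 - 4.81*w^3 - 0.21*w^2 + 4.94*w - 6.96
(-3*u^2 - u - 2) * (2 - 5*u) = 15*u^3 - u^2 + 8*u - 4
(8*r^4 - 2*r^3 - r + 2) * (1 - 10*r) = -80*r^5 + 28*r^4 - 2*r^3 + 10*r^2 - 21*r + 2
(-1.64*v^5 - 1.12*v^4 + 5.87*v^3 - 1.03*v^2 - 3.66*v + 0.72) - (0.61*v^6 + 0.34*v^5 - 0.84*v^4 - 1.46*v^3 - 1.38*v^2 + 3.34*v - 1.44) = -0.61*v^6 - 1.98*v^5 - 0.28*v^4 + 7.33*v^3 + 0.35*v^2 - 7.0*v + 2.16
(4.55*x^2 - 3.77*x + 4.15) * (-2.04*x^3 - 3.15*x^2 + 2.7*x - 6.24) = -9.282*x^5 - 6.6417*x^4 + 15.6945*x^3 - 51.6435*x^2 + 34.7298*x - 25.896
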